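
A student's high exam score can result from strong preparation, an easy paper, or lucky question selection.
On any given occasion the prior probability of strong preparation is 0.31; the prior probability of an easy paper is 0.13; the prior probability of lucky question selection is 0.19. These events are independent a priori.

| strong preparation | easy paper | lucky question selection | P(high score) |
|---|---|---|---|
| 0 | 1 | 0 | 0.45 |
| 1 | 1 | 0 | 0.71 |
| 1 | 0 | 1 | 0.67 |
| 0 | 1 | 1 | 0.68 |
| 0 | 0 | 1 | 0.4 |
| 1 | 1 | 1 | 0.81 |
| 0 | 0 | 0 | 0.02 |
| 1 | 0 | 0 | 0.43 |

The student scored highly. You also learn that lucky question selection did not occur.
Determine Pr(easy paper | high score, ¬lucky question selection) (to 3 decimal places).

Enumerate the 4 (strong preparation, easy paper) configurations and weight by the priors:
  P(high score | ¬lucky question selection) = 0.02·0.69·0.87 + 0.45·0.69·0.13 + 0.43·0.31·0.87 + 0.71·0.31·0.13
        = 0.012006 + 0.040365 + 0.115971 + 0.028613 = 0.196955
The terms with easy paper present sum to 0.068978, so
  P(easy paper | high score, ¬lucky question selection) = 0.068978 / 0.196955 ≈ 0.350

Pr(easy paper | high score, ¬lucky question selection) ≈ 0.350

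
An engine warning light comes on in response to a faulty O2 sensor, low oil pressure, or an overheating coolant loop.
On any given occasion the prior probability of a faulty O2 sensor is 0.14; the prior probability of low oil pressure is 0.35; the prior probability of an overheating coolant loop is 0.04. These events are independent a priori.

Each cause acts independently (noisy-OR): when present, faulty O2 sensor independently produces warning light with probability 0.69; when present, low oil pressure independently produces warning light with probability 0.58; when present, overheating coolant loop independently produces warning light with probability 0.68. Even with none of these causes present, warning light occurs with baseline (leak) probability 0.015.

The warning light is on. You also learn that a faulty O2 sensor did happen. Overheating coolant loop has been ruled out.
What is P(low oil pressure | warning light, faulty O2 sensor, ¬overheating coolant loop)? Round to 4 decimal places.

P(low oil pressure | warning light, faulty O2 sensor, ¬overheating coolant loop) ≈ 0.4033

Under noisy-OR, P(warning light | causes) = 1 − (1−0.015)·∏(1−qᵢ) over the active causes.
Numerator (weight on configurations with low oil pressure): 0.871753·0.35 = 0.305114
The normalizing constant is 0.69465·0.65 + 0.871753·0.35 = 0.756636
Posterior = 0.305114 / 0.756636 ≈ 0.4033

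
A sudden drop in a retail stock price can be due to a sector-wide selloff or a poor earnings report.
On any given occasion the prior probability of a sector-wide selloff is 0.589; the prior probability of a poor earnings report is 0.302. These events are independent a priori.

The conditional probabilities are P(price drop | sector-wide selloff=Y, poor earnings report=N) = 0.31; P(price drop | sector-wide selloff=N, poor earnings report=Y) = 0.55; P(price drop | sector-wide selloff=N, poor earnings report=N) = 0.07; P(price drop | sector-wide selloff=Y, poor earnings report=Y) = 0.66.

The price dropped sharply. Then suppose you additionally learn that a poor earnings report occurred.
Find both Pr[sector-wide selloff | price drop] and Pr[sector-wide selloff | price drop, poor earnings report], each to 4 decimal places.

For the numerator, keep only sector-wide selloff=true terms: 0.127448 + 0.117399 = 0.244847
Denominator P(price drop): 0.07×0.411×0.698 + 0.55×0.411×0.302 + 0.31×0.589×0.698 + 0.66×0.589×0.302 = 0.333195
P(sector-wide selloff | price drop) = 0.244847/0.333195 ≈ 0.7348

Now also conditioning on poor earnings report=true:
Sum P(price drop|·) weighted by the priors over both values of sector-wide selloff:
  P(price drop | poor earnings report) = 0.55*0.411 + 0.66*0.589
        = 0.226050 + 0.388740 = 0.614790
Keeping only the sector-wide selloff-present terms gives 0.388740, so
  P(sector-wide selloff | price drop, poor earnings report) = 0.388740 / 0.614790 ≈ 0.6323
— poor earnings report explains away the evidence for sector-wide selloff.

Pr[sector-wide selloff | price drop] ≈ 0.7348; Pr[sector-wide selloff | price drop, poor earnings report] ≈ 0.6323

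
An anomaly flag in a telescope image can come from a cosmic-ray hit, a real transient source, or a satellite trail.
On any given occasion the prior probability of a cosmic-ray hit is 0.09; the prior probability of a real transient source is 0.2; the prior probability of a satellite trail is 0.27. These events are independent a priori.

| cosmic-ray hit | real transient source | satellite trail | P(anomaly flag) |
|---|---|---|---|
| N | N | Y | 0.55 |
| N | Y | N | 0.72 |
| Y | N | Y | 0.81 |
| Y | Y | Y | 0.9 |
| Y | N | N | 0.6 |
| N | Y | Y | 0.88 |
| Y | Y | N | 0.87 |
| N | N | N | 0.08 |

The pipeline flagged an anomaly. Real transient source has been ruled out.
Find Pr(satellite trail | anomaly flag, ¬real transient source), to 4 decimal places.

For the numerator, keep only satellite trail=true terms: 0.135135 + 0.019683 = 0.154818
Normalizer over all consistent configurations: 0.08·0.91·0.73 + 0.55·0.91·0.27 + 0.6·0.09·0.73 + 0.81·0.09·0.27 = 0.247382
Posterior = 0.154818 / 0.247382 ≈ 0.6258

Pr(satellite trail | anomaly flag, ¬real transient source) ≈ 0.6258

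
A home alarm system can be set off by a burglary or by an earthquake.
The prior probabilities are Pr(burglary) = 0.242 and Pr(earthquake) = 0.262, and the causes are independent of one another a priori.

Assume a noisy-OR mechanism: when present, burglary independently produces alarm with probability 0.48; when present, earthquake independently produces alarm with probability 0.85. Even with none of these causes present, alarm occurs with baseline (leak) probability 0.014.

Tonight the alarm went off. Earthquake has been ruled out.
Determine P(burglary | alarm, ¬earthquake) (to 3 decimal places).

P(burglary | alarm, ¬earthquake) ≈ 0.917

Under noisy-OR, P(alarm | causes) = 1 − (1−0.014)·∏(1−qᵢ) over the active causes.
P(alarm | ¬earthquake) = 0.014*0.758 + 0.48728*0.242 = 0.010612 + 0.117922 = 0.128534
The burglary-present share is 0.48728*0.242 = 0.117922.
P(burglary | alarm, ¬earthquake) = 0.117922 / 0.128534 ≈ 0.917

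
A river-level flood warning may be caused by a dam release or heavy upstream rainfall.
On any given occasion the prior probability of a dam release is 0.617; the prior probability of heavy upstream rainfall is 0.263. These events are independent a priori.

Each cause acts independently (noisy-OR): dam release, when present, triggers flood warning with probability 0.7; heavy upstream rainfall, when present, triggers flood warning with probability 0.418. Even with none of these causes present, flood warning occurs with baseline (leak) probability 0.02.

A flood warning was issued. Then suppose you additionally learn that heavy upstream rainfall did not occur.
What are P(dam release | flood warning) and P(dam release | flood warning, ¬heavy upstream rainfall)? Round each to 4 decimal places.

P(dam release | flood warning) ≈ 0.9030; P(dam release | flood warning, ¬heavy upstream rainfall) ≈ 0.9827

Under noisy-OR, P(flood warning | causes) = 1 − (1−0.02)·∏(1−qᵢ) over the active causes.
Weight on dam release=true, given the evidence: 0.321039 + 0.134505 = 0.455544
Denominator P(flood warning): 0.02*0.383*0.737 + 0.42964*0.383*0.263 + 0.706*0.617*0.737 + 0.828892*0.617*0.263 = 0.504466
Posterior = 0.455544 / 0.504466 ≈ 0.9030

With the extra evidence:
For the numerator, keep only dam release=true terms: 0.706·0.617 = 0.435602
Normalizer over all consistent configurations: 0.02·0.383 + 0.706·0.617 = 0.443262
P(dam release | flood warning, ¬heavy upstream rainfall) = 0.435602/0.443262 ≈ 0.9827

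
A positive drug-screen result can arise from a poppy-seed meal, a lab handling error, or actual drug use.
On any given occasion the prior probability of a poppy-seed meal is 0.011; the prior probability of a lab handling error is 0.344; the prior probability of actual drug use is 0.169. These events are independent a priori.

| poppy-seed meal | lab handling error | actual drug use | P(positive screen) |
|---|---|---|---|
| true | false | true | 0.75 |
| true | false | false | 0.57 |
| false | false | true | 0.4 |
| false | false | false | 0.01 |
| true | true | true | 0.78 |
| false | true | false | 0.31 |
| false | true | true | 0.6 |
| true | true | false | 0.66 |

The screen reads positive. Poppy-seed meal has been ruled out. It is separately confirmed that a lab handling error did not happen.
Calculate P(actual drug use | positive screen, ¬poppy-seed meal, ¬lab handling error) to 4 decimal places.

P(actual drug use | positive screen, ¬poppy-seed meal, ¬lab handling error) ≈ 0.8905

By total probability over both values of actual drug use:
  P(positive screen | ¬poppy-seed meal, ¬lab handling error) = 0.01·0.831 + 0.4·0.169
        = 0.008310 + 0.067600 = 0.075910
Configurations with actual drug use contribute 0.067600, so
  P(actual drug use | positive screen, ¬poppy-seed meal, ¬lab handling error) = 0.067600 / 0.075910 ≈ 0.8905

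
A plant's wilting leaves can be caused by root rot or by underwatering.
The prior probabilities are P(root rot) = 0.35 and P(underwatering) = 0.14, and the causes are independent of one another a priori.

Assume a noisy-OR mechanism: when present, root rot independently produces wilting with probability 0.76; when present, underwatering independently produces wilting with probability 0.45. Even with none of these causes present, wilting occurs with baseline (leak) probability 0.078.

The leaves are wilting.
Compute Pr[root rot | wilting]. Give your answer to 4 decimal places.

Under noisy-OR, P(wilting | causes) = 1 − (1−0.078)·∏(1−qᵢ) over the active causes.
P(wilting) = 0.078×0.65×0.86 + 0.4929×0.65×0.14 + 0.77872×0.35×0.86 + 0.878296×0.35×0.14 = 0.043602 + 0.044854 + 0.234395 + 0.043037 = 0.365888
The root rot-present share is 0.234395 + 0.043037 = 0.277432.
P(root rot | wilting) = 0.277432 / 0.365888 ≈ 0.7582

Pr[root rot | wilting] ≈ 0.7582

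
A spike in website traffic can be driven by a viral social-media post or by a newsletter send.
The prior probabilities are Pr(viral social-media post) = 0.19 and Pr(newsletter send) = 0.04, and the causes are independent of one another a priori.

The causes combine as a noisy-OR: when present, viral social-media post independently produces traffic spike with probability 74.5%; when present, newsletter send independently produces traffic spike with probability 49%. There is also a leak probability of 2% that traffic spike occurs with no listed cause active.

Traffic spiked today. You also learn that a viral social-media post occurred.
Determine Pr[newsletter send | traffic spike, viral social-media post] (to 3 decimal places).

Under noisy-OR, P(traffic spike | causes) = 1 − (1−0.02)·∏(1−qᵢ) over the active causes.
P(traffic spike | viral social-media post) = 0.7501·0.96 + 0.872551·0.04 = 0.720096 + 0.034902 = 0.754998
The newsletter send-present share is 0.872551·0.04 = 0.034902.
Hence the posterior is 0.034902/0.754998 ≈ 0.046.

Pr[newsletter send | traffic spike, viral social-media post] ≈ 0.046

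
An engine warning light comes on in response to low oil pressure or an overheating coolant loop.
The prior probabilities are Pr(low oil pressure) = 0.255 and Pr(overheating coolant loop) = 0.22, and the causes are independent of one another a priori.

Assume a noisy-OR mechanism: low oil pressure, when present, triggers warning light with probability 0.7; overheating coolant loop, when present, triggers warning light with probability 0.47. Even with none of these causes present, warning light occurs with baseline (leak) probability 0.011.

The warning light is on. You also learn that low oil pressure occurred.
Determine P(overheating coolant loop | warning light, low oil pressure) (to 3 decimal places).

P(overheating coolant loop | warning light, low oil pressure) ≈ 0.253

Under noisy-OR, P(warning light | causes) = 1 − (1−0.011)·∏(1−qᵢ) over the active causes.
Sum P(warning light|·) weighted by the priors over both values of overheating coolant loop:
  P(warning light | low oil pressure) = 0.7033·0.78 + 0.842749·0.22
        = 0.548574 + 0.185405 = 0.733979
Configurations with overheating coolant loop contribute 0.185405, so
  P(overheating coolant loop | warning light, low oil pressure) = 0.185405 / 0.733979 ≈ 0.253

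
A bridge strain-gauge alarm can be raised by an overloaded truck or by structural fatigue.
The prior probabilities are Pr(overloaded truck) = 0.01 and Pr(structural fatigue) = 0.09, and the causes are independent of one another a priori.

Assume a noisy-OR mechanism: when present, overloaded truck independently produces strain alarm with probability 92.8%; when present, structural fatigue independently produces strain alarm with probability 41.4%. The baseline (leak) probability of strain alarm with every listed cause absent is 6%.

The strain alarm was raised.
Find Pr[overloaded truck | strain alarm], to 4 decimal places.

Pr[overloaded truck | strain alarm] ≈ 0.0904

Under noisy-OR, P(strain alarm | causes) = 1 − (1−0.06)·∏(1−qᵢ) over the active causes.
For the numerator, keep only overloaded truck=true terms: 0.008484 + 0.000864 = 0.009348
Normalizer over all consistent configurations: 0.06·0.99·0.91 + 0.44916·0.99·0.09 + 0.93232·0.01·0.91 + 0.96034·0.01·0.09 = 0.103422
Posterior = 0.009348 / 0.103422 ≈ 0.0904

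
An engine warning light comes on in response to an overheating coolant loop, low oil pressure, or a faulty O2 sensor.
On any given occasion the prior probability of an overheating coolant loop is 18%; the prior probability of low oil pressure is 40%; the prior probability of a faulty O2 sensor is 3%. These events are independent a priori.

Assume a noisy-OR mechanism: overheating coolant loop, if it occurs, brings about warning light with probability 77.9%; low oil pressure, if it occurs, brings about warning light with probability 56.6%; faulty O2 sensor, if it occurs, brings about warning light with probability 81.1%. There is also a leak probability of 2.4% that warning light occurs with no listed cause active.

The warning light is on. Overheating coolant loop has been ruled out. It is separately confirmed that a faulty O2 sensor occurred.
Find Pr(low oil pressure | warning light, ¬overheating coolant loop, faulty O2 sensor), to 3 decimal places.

Pr(low oil pressure | warning light, ¬overheating coolant loop, faulty O2 sensor) ≈ 0.429

Under noisy-OR, P(warning light | causes) = 1 − (1−0.024)·∏(1−qᵢ) over the active causes.
For the numerator, keep only low oil pressure=true terms: 0.919943·0.4 = 0.367977
Denominator P(warning light | ¬overheating coolant loop, faulty O2 sensor): 0.815536·0.6 + 0.919943·0.4 = 0.857299
Posterior = 0.367977 / 0.857299 ≈ 0.429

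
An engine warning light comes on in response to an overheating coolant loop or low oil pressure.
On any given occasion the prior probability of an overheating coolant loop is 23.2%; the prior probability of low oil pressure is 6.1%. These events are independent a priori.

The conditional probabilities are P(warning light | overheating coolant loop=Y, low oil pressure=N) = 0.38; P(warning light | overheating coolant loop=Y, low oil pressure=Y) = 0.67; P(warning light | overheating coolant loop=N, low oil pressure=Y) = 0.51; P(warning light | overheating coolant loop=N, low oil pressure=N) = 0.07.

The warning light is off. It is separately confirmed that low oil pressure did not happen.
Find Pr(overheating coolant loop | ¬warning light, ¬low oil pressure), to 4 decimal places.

Pr(overheating coolant loop | ¬warning light, ¬low oil pressure) ≈ 0.1676

Sum P(¬warning light|·) weighted by the priors over both values of overheating coolant loop:
  P(¬warning light | ¬low oil pressure) = 0.93×0.768 + 0.62×0.232
        = 0.714240 + 0.143840 = 0.858080
Configurations with overheating coolant loop contribute 0.143840, so
  P(overheating coolant loop | ¬warning light, ¬low oil pressure) = 0.143840 / 0.858080 ≈ 0.1676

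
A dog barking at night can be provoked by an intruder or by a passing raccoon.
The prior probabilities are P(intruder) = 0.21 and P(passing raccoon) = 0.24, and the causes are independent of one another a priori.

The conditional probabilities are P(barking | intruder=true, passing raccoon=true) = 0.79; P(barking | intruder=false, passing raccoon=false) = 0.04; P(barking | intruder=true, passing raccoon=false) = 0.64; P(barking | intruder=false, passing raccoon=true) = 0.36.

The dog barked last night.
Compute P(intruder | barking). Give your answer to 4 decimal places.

P(intruder | barking) ≈ 0.6061

P(barking) = 0.04×0.79×0.76 + 0.36×0.79×0.24 + 0.64×0.21×0.76 + 0.79×0.21×0.24 = 0.024016 + 0.068256 + 0.102144 + 0.039816 = 0.234232
Of this, 0.141960 comes from 0.102144 + 0.039816 (the intruder=true cases).
P(intruder | barking) = 0.141960 / 0.234232 ≈ 0.6061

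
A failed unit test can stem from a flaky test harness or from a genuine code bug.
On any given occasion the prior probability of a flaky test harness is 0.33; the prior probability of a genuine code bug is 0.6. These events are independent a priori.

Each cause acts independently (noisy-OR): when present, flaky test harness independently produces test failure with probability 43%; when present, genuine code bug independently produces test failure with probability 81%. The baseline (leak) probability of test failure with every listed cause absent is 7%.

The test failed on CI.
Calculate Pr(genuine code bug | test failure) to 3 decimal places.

Under noisy-OR, P(test failure | causes) = 1 − (1−0.07)·∏(1−qᵢ) over the active causes.
For the numerator, keep only genuine code bug=true terms: 0.330967 + 0.178058 = 0.509025
Denominator P(test failure): 0.07*0.67*0.4 + 0.8233*0.67*0.6 + 0.4699*0.33*0.4 + 0.899281*0.33*0.6 = 0.589812
Posterior = 0.509025 / 0.589812 ≈ 0.863

Pr(genuine code bug | test failure) ≈ 0.863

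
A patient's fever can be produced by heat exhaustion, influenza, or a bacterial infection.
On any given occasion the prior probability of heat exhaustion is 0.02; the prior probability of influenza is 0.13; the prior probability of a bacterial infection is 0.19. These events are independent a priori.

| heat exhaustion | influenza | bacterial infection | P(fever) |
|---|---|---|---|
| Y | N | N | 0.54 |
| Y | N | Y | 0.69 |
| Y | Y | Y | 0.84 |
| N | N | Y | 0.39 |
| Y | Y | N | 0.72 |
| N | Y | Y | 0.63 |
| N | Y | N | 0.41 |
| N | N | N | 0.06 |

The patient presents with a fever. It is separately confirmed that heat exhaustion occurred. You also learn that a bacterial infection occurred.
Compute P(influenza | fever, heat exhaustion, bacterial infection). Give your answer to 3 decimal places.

Sum P(fever|·) weighted by the priors over both values of influenza:
  P(fever | heat exhaustion, bacterial infection) = 0.69·0.87 + 0.84·0.13
        = 0.600300 + 0.109200 = 0.709500
Keeping only the influenza-present terms gives 0.109200, so
  P(influenza | fever, heat exhaustion, bacterial infection) = 0.109200 / 0.709500 ≈ 0.154

P(influenza | fever, heat exhaustion, bacterial infection) ≈ 0.154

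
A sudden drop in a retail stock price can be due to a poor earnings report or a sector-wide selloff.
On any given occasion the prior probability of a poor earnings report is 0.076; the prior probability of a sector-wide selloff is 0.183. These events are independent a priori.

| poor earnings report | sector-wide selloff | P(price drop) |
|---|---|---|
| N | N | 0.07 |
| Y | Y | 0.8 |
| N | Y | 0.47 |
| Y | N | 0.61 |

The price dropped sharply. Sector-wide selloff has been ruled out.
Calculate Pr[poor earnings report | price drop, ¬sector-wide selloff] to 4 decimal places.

P(price drop | ¬sector-wide selloff) = 0.07×0.924 + 0.61×0.076 = 0.064680 + 0.046360 = 0.111040
Of this, 0.046360 comes from 0.61×0.076 (the poor earnings report=true cases).
P(poor earnings report | price drop, ¬sector-wide selloff) = 0.046360 / 0.111040 ≈ 0.4175

Pr[poor earnings report | price drop, ¬sector-wide selloff] ≈ 0.4175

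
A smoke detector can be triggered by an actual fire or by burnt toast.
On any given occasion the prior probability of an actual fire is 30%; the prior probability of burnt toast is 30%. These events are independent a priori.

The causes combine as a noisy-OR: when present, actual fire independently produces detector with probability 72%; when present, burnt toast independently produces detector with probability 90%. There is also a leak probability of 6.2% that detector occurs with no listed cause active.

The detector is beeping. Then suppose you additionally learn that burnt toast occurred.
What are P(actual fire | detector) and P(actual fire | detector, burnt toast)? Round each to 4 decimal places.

P(actual fire | detector) ≈ 0.5235; P(actual fire | detector, burnt toast) ≈ 0.3153

Under noisy-OR, P(detector | causes) = 1 − (1−0.062)·∏(1−qᵢ) over the active causes.
Enumerate the 4 (actual fire, burnt toast) configurations and weight by the priors:
  P(detector) = 0.062*0.7*0.7 + 0.9062*0.7*0.3 + 0.73736*0.3*0.7 + 0.973736*0.3*0.3
        = 0.030380 + 0.190302 + 0.154846 + 0.087636 = 0.463164
Configurations with actual fire contribute 0.242482, so
  P(actual fire | detector) = 0.242482 / 0.463164 ≈ 0.5235

With the extra evidence:
By total probability over both values of actual fire:
  P(detector | burnt toast) = 0.9062×0.7 + 0.973736×0.3
        = 0.634340 + 0.292121 = 0.926461
The terms with actual fire present sum to 0.292121, so
  P(actual fire | detector, burnt toast) = 0.292121 / 0.926461 ≈ 0.3153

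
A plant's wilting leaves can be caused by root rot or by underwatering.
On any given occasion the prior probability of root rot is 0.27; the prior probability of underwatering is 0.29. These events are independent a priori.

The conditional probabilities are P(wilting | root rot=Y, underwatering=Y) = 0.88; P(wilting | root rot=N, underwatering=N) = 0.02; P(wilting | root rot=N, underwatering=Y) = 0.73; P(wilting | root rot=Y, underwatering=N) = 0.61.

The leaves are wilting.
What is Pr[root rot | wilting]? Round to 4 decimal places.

Pr[root rot | wilting] ≈ 0.5298

Enumerate the 4 (root rot, underwatering) configurations and weight by the priors:
  P(wilting) = 0.02*0.73*0.71 + 0.73*0.73*0.29 + 0.61*0.27*0.71 + 0.88*0.27*0.29
        = 0.010366 + 0.154541 + 0.116937 + 0.068904 = 0.350748
Configurations with root rot contribute 0.185841, so
  P(root rot | wilting) = 0.185841 / 0.350748 ≈ 0.5298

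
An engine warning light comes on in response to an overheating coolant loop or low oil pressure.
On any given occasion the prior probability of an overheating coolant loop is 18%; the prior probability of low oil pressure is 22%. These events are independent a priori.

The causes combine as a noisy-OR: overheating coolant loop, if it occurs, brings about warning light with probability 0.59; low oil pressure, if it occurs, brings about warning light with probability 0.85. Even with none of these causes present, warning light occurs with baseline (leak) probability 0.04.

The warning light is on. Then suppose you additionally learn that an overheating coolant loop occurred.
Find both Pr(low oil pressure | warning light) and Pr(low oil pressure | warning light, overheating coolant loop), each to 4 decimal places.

Under noisy-OR, P(warning light | causes) = 1 − (1−0.04)·∏(1−qᵢ) over the active causes.
For the numerator, keep only low oil pressure=true terms: 0.154422 + 0.037262 = 0.191684
The normalizing constant is 0.04·0.82·0.78 + 0.856·0.82·0.22 + 0.6064·0.18·0.78 + 0.94096·0.18·0.22 = 0.302407
P(low oil pressure | warning light) = 0.191684/0.302407 ≈ 0.6339

Now condition on the additional information:
Sum P(warning light|·) weighted by the priors over both values of low oil pressure:
  P(warning light | overheating coolant loop) = 0.6064*0.78 + 0.94096*0.22
        = 0.472992 + 0.207011 = 0.680003
Keeping only the low oil pressure-present terms gives 0.207011, so
  P(low oil pressure | warning light, overheating coolant loop) = 0.207011 / 0.680003 ≈ 0.3044
— overheating coolant loop explains away the evidence for low oil pressure.

Pr(low oil pressure | warning light) ≈ 0.6339; Pr(low oil pressure | warning light, overheating coolant loop) ≈ 0.3044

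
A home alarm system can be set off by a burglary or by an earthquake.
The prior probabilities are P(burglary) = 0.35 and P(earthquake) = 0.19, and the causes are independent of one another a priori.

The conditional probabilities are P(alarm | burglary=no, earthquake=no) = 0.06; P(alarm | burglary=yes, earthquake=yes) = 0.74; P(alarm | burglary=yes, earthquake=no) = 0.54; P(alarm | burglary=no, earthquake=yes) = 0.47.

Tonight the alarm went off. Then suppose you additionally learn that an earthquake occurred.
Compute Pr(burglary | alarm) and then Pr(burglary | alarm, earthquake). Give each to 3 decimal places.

Sum P(alarm|·) weighted by the priors over the 4 (burglary, earthquake) configurations:
  P(alarm) = 0.06*0.65*0.81 + 0.47*0.65*0.19 + 0.54*0.35*0.81 + 0.74*0.35*0.19
        = 0.031590 + 0.058045 + 0.153090 + 0.049210 = 0.291935
Keeping only the burglary-present terms gives 0.202300, so
  P(burglary | alarm) = 0.202300 / 0.291935 ≈ 0.693

Now also conditioning on earthquake=true:
By total probability over both values of burglary:
  P(alarm | earthquake) = 0.47*0.65 + 0.74*0.35
        = 0.305500 + 0.259000 = 0.564500
The terms with burglary present sum to 0.259000, so
  P(burglary | alarm, earthquake) = 0.259000 / 0.564500 ≈ 0.459
This is intercausal reasoning (explaining away): once earthquake accounts for the alarm, burglary becomes less likely.

Pr(burglary | alarm) ≈ 0.693; Pr(burglary | alarm, earthquake) ≈ 0.459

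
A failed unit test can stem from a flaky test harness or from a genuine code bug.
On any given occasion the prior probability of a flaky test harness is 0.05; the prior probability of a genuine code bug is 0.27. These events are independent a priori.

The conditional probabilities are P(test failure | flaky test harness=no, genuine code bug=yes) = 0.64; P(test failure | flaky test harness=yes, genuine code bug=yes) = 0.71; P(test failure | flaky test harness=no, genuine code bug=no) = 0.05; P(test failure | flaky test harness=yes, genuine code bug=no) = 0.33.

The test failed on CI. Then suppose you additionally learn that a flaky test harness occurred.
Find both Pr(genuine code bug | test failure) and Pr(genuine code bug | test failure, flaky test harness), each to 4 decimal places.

Pr(genuine code bug | test failure) ≈ 0.7881; Pr(genuine code bug | test failure, flaky test harness) ≈ 0.4431

Weight on genuine code bug=true, given the evidence: 0.164160 + 0.009585 = 0.173745
Normalizer over all consistent configurations: 0.05×0.95×0.73 + 0.64×0.95×0.27 + 0.33×0.05×0.73 + 0.71×0.05×0.27 = 0.220465
P(genuine code bug | test failure) = 0.173745/0.220465 ≈ 0.7881

With the extra evidence:
Numerator (weight on configurations with genuine code bug): 0.71*0.27 = 0.191700
Normalizer over all consistent configurations: 0.33*0.73 + 0.71*0.27 = 0.432600
Posterior = 0.191700 / 0.432600 ≈ 0.4431
Conditioning on flaky test harness lowers the posterior on genuine code bug: the classic explaining-away effect in a common-effect structure.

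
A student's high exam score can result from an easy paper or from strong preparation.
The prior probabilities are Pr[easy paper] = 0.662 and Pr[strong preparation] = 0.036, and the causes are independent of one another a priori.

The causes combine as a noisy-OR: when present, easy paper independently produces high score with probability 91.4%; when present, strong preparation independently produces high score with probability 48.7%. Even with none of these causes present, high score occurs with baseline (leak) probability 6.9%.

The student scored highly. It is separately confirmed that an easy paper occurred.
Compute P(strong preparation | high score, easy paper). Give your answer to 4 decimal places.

Under noisy-OR, P(high score | causes) = 1 − (1−0.069)·∏(1−qᵢ) over the active causes.
P(high score | easy paper) = 0.919934·0.964 + 0.958926·0.036 = 0.886816 + 0.034521 = 0.921337
Of this, 0.034521 comes from 0.958926·0.036 (the strong preparation=true cases).
P(strong preparation | high score, easy paper) = 0.034521 / 0.921337 ≈ 0.0375

P(strong preparation | high score, easy paper) ≈ 0.0375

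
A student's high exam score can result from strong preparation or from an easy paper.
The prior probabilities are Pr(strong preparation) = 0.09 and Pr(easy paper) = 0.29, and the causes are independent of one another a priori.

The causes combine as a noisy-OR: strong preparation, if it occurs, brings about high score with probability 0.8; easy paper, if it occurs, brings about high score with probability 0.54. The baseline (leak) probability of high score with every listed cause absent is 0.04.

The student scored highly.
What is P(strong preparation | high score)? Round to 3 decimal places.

P(strong preparation | high score) ≈ 0.303

Under noisy-OR, P(high score | causes) = 1 − (1−0.04)·∏(1−qᵢ) over the active causes.
P(high score) = 0.04·0.91·0.71 + 0.5584·0.91·0.29 + 0.808·0.09·0.71 + 0.91168·0.09·0.29 = 0.025844 + 0.147362 + 0.051631 + 0.023795 = 0.248632
The strong preparation-present share is 0.051631 + 0.023795 = 0.075426.
Hence the posterior is 0.075426/0.248632 ≈ 0.303.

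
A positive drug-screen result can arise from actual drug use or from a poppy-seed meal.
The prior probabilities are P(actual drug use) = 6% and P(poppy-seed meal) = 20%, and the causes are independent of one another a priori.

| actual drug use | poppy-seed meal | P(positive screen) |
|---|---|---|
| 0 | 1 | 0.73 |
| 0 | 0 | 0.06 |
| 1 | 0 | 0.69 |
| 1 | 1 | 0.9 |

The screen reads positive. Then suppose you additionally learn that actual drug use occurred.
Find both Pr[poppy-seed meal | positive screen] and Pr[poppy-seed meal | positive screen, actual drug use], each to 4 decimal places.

Numerator (weight on configurations with poppy-seed meal): 0.137240 + 0.010800 = 0.148040
Denominator P(positive screen): 0.06×0.94×0.8 + 0.73×0.94×0.2 + 0.69×0.06×0.8 + 0.9×0.06×0.2 = 0.226280
Posterior = 0.148040 / 0.226280 ≈ 0.6542

Now condition on the additional information:
Sum P(positive screen|·) weighted by the priors over both values of poppy-seed meal:
  P(positive screen | actual drug use) = 0.69·0.8 + 0.9·0.2
        = 0.552000 + 0.180000 = 0.732000
Keeping only the poppy-seed meal-present terms gives 0.180000, so
  P(poppy-seed meal | positive screen, actual drug use) = 0.180000 / 0.732000 ≈ 0.2459
Conditioning on actual drug use lowers the posterior on poppy-seed meal: the classic explaining-away effect in a common-effect structure.

Pr[poppy-seed meal | positive screen] ≈ 0.6542; Pr[poppy-seed meal | positive screen, actual drug use] ≈ 0.2459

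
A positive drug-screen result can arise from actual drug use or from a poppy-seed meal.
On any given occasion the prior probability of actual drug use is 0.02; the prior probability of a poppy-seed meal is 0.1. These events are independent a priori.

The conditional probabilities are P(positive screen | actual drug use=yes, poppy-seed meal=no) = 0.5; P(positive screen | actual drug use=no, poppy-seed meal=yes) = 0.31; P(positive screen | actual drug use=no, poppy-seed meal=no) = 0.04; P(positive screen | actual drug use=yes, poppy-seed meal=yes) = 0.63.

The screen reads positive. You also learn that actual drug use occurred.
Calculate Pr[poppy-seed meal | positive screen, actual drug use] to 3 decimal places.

Pr[poppy-seed meal | positive screen, actual drug use] ≈ 0.123

Weight on poppy-seed meal=true, given the evidence: 0.63·0.1 = 0.063000
Normalizer over all consistent configurations: 0.5·0.9 + 0.63·0.1 = 0.513000
Posterior = 0.063000 / 0.513000 ≈ 0.123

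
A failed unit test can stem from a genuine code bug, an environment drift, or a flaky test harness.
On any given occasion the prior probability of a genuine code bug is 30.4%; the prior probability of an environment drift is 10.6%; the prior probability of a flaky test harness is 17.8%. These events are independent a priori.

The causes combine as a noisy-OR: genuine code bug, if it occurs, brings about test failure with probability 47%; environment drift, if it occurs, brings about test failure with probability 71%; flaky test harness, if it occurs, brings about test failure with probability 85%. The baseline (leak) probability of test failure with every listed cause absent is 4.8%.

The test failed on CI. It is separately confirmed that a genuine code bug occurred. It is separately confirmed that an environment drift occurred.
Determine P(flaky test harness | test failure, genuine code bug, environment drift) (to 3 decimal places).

P(flaky test harness | test failure, genuine code bug, environment drift) ≈ 0.199

Under noisy-OR, P(test failure | causes) = 1 − (1−0.048)·∏(1−qᵢ) over the active causes.
For the numerator, keep only flaky test harness=true terms: 0.978052×0.178 = 0.174093
Denominator P(test failure | genuine code bug, environment drift): 0.853678×0.822 + 0.978052×0.178 = 0.875816
Posterior = 0.174093 / 0.875816 ≈ 0.199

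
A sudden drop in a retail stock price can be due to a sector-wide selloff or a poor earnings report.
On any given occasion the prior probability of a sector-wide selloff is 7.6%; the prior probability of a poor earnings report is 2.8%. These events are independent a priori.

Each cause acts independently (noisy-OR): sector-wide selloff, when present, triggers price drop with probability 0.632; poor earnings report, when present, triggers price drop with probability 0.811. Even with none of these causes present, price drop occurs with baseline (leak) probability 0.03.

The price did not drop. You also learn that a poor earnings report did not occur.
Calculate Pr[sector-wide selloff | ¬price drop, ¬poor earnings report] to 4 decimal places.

Under noisy-OR, P(price drop | causes) = 1 − (1−0.03)·∏(1−qᵢ) over the active causes.
Numerator (weight on configurations with sector-wide selloff): 0.35696×0.076 = 0.027129
The normalizing constant is 0.97×0.924 + 0.35696×0.076 = 0.923409
Posterior = 0.027129 / 0.923409 ≈ 0.0294

Pr[sector-wide selloff | ¬price drop, ¬poor earnings report] ≈ 0.0294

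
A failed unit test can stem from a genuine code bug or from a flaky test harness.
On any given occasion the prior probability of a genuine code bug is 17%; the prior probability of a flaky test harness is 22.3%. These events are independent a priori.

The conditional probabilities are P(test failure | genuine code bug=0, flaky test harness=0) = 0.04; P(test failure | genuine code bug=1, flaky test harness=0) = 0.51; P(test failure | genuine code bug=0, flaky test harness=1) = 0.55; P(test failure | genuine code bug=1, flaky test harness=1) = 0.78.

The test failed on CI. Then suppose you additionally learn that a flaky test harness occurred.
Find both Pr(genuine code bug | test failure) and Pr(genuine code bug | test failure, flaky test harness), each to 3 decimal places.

Weight on genuine code bug=true, given the evidence: 0.067366 + 0.029570 = 0.096936
Normalizer over all consistent configurations: 0.04*0.83*0.777 + 0.55*0.83*0.223 + 0.51*0.17*0.777 + 0.78*0.17*0.223 = 0.224532
P(genuine code bug | test failure) = 0.096936/0.224532 ≈ 0.432

Now condition on the additional information:
P(test failure | flaky test harness) = 0.55·0.83 + 0.78·0.17 = 0.456500 + 0.132600 = 0.589100
Restricting to configurations with genuine code bug present: 0.78·0.17 = 0.132600.
P(genuine code bug | test failure, flaky test harness) = 0.132600 / 0.589100 ≈ 0.225
This is intercausal reasoning (explaining away): once flaky test harness accounts for the test failure, genuine code bug becomes less likely.

Pr(genuine code bug | test failure) ≈ 0.432; Pr(genuine code bug | test failure, flaky test harness) ≈ 0.225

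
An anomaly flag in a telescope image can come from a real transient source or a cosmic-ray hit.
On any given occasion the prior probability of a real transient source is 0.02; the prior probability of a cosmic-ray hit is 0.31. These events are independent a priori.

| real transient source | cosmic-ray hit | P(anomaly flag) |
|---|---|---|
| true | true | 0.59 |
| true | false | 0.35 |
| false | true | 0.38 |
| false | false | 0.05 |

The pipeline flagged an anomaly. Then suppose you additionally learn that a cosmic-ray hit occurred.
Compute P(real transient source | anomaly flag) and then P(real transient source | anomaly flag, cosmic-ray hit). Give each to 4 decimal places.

P(real transient source | anomaly flag) ≈ 0.0538; P(real transient source | anomaly flag, cosmic-ray hit) ≈ 0.0307

P(anomaly flag) = 0.05×0.98×0.69 + 0.38×0.98×0.31 + 0.35×0.02×0.69 + 0.59×0.02×0.31 = 0.033810 + 0.115444 + 0.004830 + 0.003658 = 0.157742
The real transient source-present share is 0.004830 + 0.003658 = 0.008488.
P(real transient source | anomaly flag) = 0.008488 / 0.157742 ≈ 0.0538

With the extra evidence:
Sum P(anomaly flag|·) weighted by the priors over both values of real transient source:
  P(anomaly flag | cosmic-ray hit) = 0.38·0.98 + 0.59·0.02
        = 0.372400 + 0.011800 = 0.384200
Keeping only the real transient source-present terms gives 0.011800, so
  P(real transient source | anomaly flag, cosmic-ray hit) = 0.011800 / 0.384200 ≈ 0.0307
This is intercausal reasoning (explaining away): once cosmic-ray hit accounts for the anomaly flag, real transient source becomes less likely.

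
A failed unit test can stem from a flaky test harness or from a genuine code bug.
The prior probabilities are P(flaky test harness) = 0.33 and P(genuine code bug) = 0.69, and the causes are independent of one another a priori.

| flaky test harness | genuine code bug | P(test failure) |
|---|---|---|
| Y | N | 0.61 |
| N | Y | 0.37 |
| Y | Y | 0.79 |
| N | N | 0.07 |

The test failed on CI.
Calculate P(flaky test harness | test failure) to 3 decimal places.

P(flaky test harness | test failure) ≈ 0.566

Enumerate the 4 (flaky test harness, genuine code bug) configurations and weight by the priors:
  P(test failure) = 0.07*0.67*0.31 + 0.37*0.67*0.69 + 0.61*0.33*0.31 + 0.79*0.33*0.69
        = 0.014539 + 0.171051 + 0.062403 + 0.179883 = 0.427876
The terms with flaky test harness present sum to 0.242286, so
  P(flaky test harness | test failure) = 0.242286 / 0.427876 ≈ 0.566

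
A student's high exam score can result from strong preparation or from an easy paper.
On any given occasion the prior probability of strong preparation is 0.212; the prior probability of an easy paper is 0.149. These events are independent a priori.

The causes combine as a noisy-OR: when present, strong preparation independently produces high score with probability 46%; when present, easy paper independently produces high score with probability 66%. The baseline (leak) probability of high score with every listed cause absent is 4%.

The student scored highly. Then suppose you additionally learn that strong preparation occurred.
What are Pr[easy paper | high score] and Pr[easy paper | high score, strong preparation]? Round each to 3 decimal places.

Under noisy-OR, P(high score | causes) = 1 − (1−0.04)·∏(1−qᵢ) over the active causes.
P(high score) = 0.04·0.788·0.851 + 0.6736·0.788·0.149 + 0.4816·0.212·0.851 + 0.823744·0.212·0.149 = 0.026824 + 0.079089 + 0.086886 + 0.026020 = 0.218819
Restricting to configurations with easy paper present: 0.079089 + 0.026020 = 0.105109.
Hence the posterior is 0.105109/0.218819 ≈ 0.480.

Now condition on the additional information:
Enumerate both values of easy paper and weight by the priors:
  P(high score | strong preparation) = 0.4816*0.851 + 0.823744*0.149
        = 0.409842 + 0.122738 = 0.532580
The terms with easy paper present sum to 0.122738, so
  P(easy paper | high score, strong preparation) = 0.122738 / 0.532580 ≈ 0.230
The drop from 0.480 to 0.230 is the explaining-away (discounting) effect.

Pr[easy paper | high score] ≈ 0.480; Pr[easy paper | high score, strong preparation] ≈ 0.230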